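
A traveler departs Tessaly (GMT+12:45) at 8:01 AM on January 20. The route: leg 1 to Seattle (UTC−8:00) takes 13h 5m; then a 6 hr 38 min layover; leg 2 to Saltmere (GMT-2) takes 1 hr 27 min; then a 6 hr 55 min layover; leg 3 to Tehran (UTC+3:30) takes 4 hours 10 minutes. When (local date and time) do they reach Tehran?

7:01 AM on January 21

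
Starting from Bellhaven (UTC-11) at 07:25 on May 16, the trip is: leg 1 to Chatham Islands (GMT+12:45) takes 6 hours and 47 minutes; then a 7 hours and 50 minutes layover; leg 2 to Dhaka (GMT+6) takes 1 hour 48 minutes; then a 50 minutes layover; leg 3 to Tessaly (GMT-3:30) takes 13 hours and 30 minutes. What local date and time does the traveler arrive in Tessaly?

21:40 on May 17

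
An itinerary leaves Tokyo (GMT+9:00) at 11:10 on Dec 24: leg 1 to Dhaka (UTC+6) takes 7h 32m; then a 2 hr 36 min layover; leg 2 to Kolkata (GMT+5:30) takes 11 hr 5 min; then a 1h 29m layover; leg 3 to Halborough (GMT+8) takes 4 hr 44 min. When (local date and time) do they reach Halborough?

13:36 on December 25

Convert departure to UTC: 11:10 − 9:00 = 02:10 UTC on Dec 24.
Add 7 hours and 32 minutes leg 1 → 09:42 UTC.
Add 2 hours 36 minutes layover in Dhaka → 12:18 UTC.
Add 11 hours and 5 minutes leg 2 → 23:23 UTC.
Add 1 hour and 29 minutes layover in Kolkata → 00:52 UTC (Dec 25).
Add 4 hours 44 minutes leg 3 → 05:36 UTC.
Halborough is UTC+8:00, so local arrival = 05:36 + 8:00 = 13:36 on Dec 25.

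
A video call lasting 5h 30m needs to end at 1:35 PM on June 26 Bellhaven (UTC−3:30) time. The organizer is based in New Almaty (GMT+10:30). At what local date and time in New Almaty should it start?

10:05 PM on Jun 26

Target end time in UTC: 1:35 PM + 3:30 = 5:05 PM on Jun 26.
Subtract 5 hours and 30 minutes → start 11:35 AM UTC on Jun 26.
New Almaty is UTC+10:30: 11:35 AM + 10:30 = 10:05 PM on Jun 26.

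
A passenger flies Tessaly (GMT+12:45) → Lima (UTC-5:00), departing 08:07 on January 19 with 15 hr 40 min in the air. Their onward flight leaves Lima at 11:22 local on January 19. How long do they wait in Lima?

5 hours 20 minutes

Convert departure to UTC: 08:07 − 12:45 = 19:22 UTC on Jan 18.
Add 15 hours 40 minutes flight time → 11:02 UTC (Jan 19).
Lima is UTC−5:00, so local arrival = 11:02 − 5:00 = 06:02 on Jan 19.
Layover = 11:22 − 06:02 = 5 hours 20 minutes.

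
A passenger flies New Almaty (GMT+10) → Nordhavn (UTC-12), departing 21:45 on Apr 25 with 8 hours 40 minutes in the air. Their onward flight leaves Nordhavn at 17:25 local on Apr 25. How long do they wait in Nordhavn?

9 hours

Convert departure to UTC: 21:45 − 10:00 = 11:45 UTC on Apr 25.
Add 8 hours 40 minutes flight time → 20:25 UTC.
Nordhavn is UTC−12:00, so local arrival = 20:25 − 12:00 = 08:25 on Apr 25.
Layover = 17:25 − 08:25 = 9 hours.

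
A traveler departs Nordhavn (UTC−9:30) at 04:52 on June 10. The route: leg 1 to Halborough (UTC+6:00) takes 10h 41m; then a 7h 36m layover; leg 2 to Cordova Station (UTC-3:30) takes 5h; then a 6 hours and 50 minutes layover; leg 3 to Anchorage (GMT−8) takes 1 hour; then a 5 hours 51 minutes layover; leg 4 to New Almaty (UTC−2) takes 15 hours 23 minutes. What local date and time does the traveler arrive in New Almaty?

16:43 on Jun 12

Convert departure to UTC: 04:52 + 9:30 = 14:22 UTC on Jun 10.
Add 10 hours and 41 minutes leg 1 → 01:03 UTC (Jun 11).
Add 7 hours 36 minutes layover in Halborough → 08:39 UTC.
Add 5 hours leg 2 → 13:39 UTC.
Add 6 hours and 50 minutes layover in Cordova Station → 20:29 UTC.
Add 1 hour leg 3 → 21:29 UTC.
Add 5 hours 51 minutes layover in Anchorage → 03:20 UTC (Jun 12).
Add 15 hours and 23 minutes leg 4 → 18:43 UTC.
New Almaty is UTC−2:00, so local arrival = 18:43 − 2:00 = 16:43 on Jun 12.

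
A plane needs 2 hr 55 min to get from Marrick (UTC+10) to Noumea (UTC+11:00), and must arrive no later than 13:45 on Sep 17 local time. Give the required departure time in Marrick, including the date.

Target arrival in UTC: 13:45 − 11:00 = 02:45 on Sep 17.
Subtract 2 hours and 55 minutes → departure 23:50 UTC on Sep 16.
Marrick is UTC+10:00: 23:50 + 10:00 = 09:50 on Sep 17.

09:50 on September 17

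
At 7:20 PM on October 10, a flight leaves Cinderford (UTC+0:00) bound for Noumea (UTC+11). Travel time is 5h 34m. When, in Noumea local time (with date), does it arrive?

Cinderford is at UTC+0, so departure is already 7:20 PM UTC on Oct 10.
Add 5 hours and 34 minutes travel time → 12:54 AM UTC (Oct 11).
Noumea is UTC+11:00, so local arrival = 12:54 AM + 11:00 = 11:54 AM on Oct 11.

11:54 AM on Oct 11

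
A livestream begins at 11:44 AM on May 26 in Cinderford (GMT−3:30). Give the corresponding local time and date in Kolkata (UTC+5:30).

In UTC: 11:44 AM + 3:30 = 3:14 PM on May 26.
Kolkata is UTC+5:30: 3:14 PM + 5:30 = 8:44 PM on May 26.

8:44 PM on May 26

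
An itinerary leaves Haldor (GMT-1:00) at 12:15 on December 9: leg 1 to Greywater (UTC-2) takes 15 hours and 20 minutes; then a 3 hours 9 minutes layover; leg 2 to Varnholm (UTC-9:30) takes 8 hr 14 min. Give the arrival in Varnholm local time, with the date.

Convert departure to UTC: 12:15 + 1:00 = 13:15 UTC on Dec 9.
Add 15 hours 20 minutes leg 1 → 04:35 UTC (Dec 10).
Add 3 hours and 9 minutes layover in Greywater → 07:44 UTC.
Add 8 hours 14 minutes leg 2 → 15:58 UTC.
Varnholm is UTC−9:30, so local arrival = 15:58 − 9:30 = 06:28 on Dec 10.

06:28 on Dec 10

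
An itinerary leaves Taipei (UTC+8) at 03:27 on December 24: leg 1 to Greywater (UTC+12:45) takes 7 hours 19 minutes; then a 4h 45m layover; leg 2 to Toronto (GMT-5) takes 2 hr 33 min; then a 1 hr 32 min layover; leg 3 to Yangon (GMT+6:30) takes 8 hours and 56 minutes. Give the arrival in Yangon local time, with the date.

03:02 on Dec 25

Convert departure to UTC: 03:27 − 8:00 = 19:27 UTC on Dec 23.
Add 7 hours and 19 minutes leg 1 → 02:46 UTC (Dec 24).
Add 4 hours and 45 minutes layover in Greywater → 07:31 UTC.
Add 2 hours 33 minutes leg 2 → 10:04 UTC.
Add 1 hour and 32 minutes layover in Toronto → 11:36 UTC.
Add 8 hours 56 minutes leg 3 → 20:32 UTC.
Yangon is UTC+6:30, so local arrival = 20:32 + 6:30 = 03:02 on Dec 25.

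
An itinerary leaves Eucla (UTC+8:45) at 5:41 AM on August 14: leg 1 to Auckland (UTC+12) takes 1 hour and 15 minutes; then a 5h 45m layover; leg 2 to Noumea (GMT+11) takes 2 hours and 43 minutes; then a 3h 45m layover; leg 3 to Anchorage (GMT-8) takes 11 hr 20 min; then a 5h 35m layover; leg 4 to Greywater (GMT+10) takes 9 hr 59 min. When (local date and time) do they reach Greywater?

Convert departure to UTC: 5:41 AM − 8:45 = 8:56 PM UTC on Aug 13.
Add 1 hour and 15 minutes leg 1 → 10:11 PM UTC.
Add 5 hours and 45 minutes layover in Auckland → 3:56 AM UTC (Aug 14).
Add 2 hours and 43 minutes leg 2 → 6:39 AM UTC.
Add 3 hours 45 minutes layover in Noumea → 10:24 AM UTC.
Add 11 hours 20 minutes leg 3 → 9:44 PM UTC.
Add 5 hours and 35 minutes layover in Anchorage → 3:19 AM UTC (Aug 15).
Add 9 hours 59 minutes leg 4 → 1:18 PM UTC.
Greywater is UTC+10:00, so local arrival = 1:18 PM + 10:00 = 11:18 PM on Aug 15.

11:18 PM on August 15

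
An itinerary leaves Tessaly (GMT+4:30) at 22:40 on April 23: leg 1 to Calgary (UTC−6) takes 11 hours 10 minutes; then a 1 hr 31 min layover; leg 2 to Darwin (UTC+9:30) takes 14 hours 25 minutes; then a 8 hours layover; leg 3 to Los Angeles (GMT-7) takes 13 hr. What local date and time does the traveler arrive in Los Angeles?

11:16 on April 25

Convert departure to UTC: 22:40 − 4:30 = 18:10 UTC on Apr 23.
Add 11 hours 10 minutes leg 1 → 05:20 UTC (Apr 24).
Add 1 hour and 31 minutes layover in Calgary → 06:51 UTC.
Add 14 hours 25 minutes leg 2 → 21:16 UTC.
Add 8 hours layover in Darwin → 05:16 UTC (Apr 25).
Add 13 hours leg 3 → 18:16 UTC.
Los Angeles is UTC−7:00, so local arrival = 18:16 − 7:00 = 11:16 on Apr 25.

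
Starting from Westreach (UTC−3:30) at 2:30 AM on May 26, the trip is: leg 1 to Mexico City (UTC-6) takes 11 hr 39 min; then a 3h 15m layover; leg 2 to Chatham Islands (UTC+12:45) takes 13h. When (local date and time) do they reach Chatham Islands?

Convert departure to UTC: 2:30 AM + 3:30 = 6:00 AM UTC on May 26.
Add 11 hours and 39 minutes leg 1 → 5:39 PM UTC.
Add 3 hours and 15 minutes layover in Mexico City → 8:54 PM UTC.
Add 13 hours leg 2 → 9:54 AM UTC (May 27).
Chatham Islands is UTC+12:45, so local arrival = 9:54 AM + 12:45 = 10:39 PM on May 27.

10:39 PM on May 27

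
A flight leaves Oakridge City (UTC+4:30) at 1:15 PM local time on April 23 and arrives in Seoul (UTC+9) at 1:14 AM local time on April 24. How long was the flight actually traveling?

Departure in UTC: 1:15 PM − 4:30 = 8:45 AM on Apr 23.
Arrival in UTC: 1:14 AM − 9:00 = 4:14 PM on Apr 23.
Elapsed = 4:14 PM − 8:45 AM = 7 hours 29 minutes.

7 hours 29 minutes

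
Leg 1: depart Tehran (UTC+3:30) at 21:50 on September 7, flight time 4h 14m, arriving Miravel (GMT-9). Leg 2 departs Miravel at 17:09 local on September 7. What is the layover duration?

3 hours 35 minutes

Convert departure to UTC: 21:50 − 3:30 = 18:20 UTC on Sep 7.
Add 4 hours 14 minutes flight time → 22:34 UTC.
Miravel is UTC−9:00, so local arrival = 22:34 − 9:00 = 13:34 on Sep 7.
Layover = 17:09 − 13:34 = 3 hours 35 minutes.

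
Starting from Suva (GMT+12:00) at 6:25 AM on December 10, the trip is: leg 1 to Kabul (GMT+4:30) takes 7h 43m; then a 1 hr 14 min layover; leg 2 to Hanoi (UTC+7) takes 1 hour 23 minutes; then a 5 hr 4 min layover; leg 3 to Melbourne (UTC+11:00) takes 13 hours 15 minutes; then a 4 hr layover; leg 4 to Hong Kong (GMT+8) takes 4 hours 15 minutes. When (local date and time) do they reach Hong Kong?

Convert departure to UTC: 6:25 AM − 12:00 = 6:25 PM UTC on Dec 9.
Add 7 hours and 43 minutes leg 1 → 2:08 AM UTC (Dec 10).
Add 1 hour and 14 minutes layover in Kabul → 3:22 AM UTC.
Add 1 hour and 23 minutes leg 2 → 4:45 AM UTC.
Add 5 hours 4 minutes layover in Hanoi → 9:49 AM UTC.
Add 13 hours 15 minutes leg 3 → 11:04 PM UTC.
Add 4 hours layover in Melbourne → 3:04 AM UTC (Dec 11).
Add 4 hours and 15 minutes leg 4 → 7:19 AM UTC.
Hong Kong is UTC+8:00, so local arrival = 7:19 AM + 8:00 = 3:19 PM on Dec 11.

3:19 PM on December 11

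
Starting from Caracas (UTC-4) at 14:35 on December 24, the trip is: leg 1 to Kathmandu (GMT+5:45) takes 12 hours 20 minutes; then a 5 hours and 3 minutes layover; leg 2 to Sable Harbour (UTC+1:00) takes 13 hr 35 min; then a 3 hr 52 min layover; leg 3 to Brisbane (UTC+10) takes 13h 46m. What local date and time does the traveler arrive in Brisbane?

Convert departure to UTC: 14:35 + 4:00 = 18:35 UTC on Dec 24.
Add 12 hours 20 minutes leg 1 → 06:55 UTC (Dec 25).
Add 5 hours and 3 minutes layover in Kathmandu → 11:58 UTC.
Add 13 hours 35 minutes leg 2 → 01:33 UTC (Dec 26).
Add 3 hours 52 minutes layover in Sable Harbour → 05:25 UTC.
Add 13 hours and 46 minutes leg 3 → 19:11 UTC.
Brisbane is UTC+10:00, so local arrival = 19:11 + 10:00 = 05:11 on Dec 27.

05:11 on December 27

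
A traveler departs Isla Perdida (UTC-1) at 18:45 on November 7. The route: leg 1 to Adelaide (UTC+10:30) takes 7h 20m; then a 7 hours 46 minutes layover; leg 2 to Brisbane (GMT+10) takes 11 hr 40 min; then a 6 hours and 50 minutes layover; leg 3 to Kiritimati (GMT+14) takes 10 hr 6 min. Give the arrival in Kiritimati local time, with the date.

05:27 on November 10

Convert departure to UTC: 18:45 + 1:00 = 19:45 UTC on Nov 7.
Add 7 hours and 20 minutes leg 1 → 03:05 UTC (Nov 8).
Add 7 hours 46 minutes layover in Adelaide → 10:51 UTC.
Add 11 hours 40 minutes leg 2 → 22:31 UTC.
Add 6 hours 50 minutes layover in Brisbane → 05:21 UTC (Nov 9).
Add 10 hours and 6 minutes leg 3 → 15:27 UTC.
Kiritimati is UTC+14:00, so local arrival = 15:27 + 14:00 = 05:27 on Nov 10.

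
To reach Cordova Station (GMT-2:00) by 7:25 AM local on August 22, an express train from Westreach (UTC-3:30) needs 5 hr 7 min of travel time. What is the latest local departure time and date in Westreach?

12:48 AM on August 22

Target arrival in UTC: 7:25 AM + 2:00 = 9:25 AM on Aug 22.
Subtract 5 hours and 7 minutes → departure 4:18 AM UTC on Aug 22.
Westreach is UTC−3:30: 4:18 AM − 3:30 = 12:48 AM on Aug 22.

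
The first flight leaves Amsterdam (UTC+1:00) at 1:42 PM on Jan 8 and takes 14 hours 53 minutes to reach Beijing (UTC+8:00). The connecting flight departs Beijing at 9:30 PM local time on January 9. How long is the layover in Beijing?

9 hours 55 minutes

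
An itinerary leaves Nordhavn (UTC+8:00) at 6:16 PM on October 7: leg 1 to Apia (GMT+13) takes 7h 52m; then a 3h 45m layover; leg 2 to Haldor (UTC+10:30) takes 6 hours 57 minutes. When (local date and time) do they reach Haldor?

Convert departure to UTC: 6:16 PM − 8:00 = 10:16 AM UTC on Oct 7.
Add 7 hours and 52 minutes leg 1 → 6:08 PM UTC.
Add 3 hours and 45 minutes layover in Apia → 9:53 PM UTC.
Add 6 hours and 57 minutes leg 2 → 4:50 AM UTC (Oct 8).
Haldor is UTC+10:30, so local arrival = 4:50 AM + 10:30 = 3:20 PM on Oct 8.

3:20 PM on October 8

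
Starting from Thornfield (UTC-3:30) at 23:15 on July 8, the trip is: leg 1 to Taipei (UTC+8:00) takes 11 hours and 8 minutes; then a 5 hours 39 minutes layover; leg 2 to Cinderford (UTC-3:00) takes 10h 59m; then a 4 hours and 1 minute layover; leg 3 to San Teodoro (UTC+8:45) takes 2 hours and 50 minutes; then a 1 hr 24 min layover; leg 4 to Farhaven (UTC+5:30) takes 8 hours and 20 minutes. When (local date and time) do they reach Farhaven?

04:36 on Jul 11

Convert departure to UTC: 23:15 + 3:30 = 02:45 UTC on Jul 9.
Add 11 hours 8 minutes leg 1 → 13:53 UTC.
Add 5 hours 39 minutes layover in Taipei → 19:32 UTC.
Add 10 hours 59 minutes leg 2 → 06:31 UTC (Jul 10).
Add 4 hours 1 minute layover in Cinderford → 10:32 UTC.
Add 2 hours 50 minutes leg 3 → 13:22 UTC.
Add 1 hour 24 minutes layover in San Teodoro → 14:46 UTC.
Add 8 hours and 20 minutes leg 4 → 23:06 UTC.
Farhaven is UTC+5:30, so local arrival = 23:06 + 5:30 = 04:36 on Jul 11.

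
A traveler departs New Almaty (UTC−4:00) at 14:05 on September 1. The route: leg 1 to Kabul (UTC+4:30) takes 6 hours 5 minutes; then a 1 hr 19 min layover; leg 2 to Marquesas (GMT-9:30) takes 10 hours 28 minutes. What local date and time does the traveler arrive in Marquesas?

02:27 on Sep 2

Convert departure to UTC: 14:05 + 4:00 = 18:05 UTC on Sep 1.
Add 6 hours and 5 minutes leg 1 → 00:10 UTC (Sep 2).
Add 1 hour 19 minutes layover in Kabul → 01:29 UTC.
Add 10 hours and 28 minutes leg 2 → 11:57 UTC.
Marquesas is UTC−9:30, so local arrival = 11:57 − 9:30 = 02:27 on Sep 2.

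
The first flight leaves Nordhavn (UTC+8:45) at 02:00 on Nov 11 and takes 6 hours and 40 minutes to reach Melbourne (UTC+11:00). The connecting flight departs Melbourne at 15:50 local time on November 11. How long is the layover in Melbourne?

4 hours 55 minutes

Convert departure to UTC: 02:00 − 8:45 = 17:15 UTC on Nov 10.
Add 6 hours and 40 minutes flight time → 23:55 UTC.
Melbourne is UTC+11:00, so local arrival = 23:55 + 11:00 = 10:55 on Nov 11.
Layover = 15:50 − 10:55 = 4 hours 55 minutes.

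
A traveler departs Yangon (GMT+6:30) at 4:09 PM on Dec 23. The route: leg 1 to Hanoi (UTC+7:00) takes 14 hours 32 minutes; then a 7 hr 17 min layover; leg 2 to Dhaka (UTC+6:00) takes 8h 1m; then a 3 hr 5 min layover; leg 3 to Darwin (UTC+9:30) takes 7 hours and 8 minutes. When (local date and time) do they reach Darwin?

Convert departure to UTC: 4:09 PM − 6:30 = 9:39 AM UTC on Dec 23.
Add 14 hours and 32 minutes leg 1 → 12:11 AM UTC (Dec 24).
Add 7 hours 17 minutes layover in Hanoi → 7:28 AM UTC.
Add 8 hours 1 minute leg 2 → 3:29 PM UTC.
Add 3 hours and 5 minutes layover in Dhaka → 6:34 PM UTC.
Add 7 hours and 8 minutes leg 3 → 1:42 AM UTC (Dec 25).
Darwin is UTC+9:30, so local arrival = 1:42 AM + 9:30 = 11:12 AM on Dec 25.

11:12 AM on December 25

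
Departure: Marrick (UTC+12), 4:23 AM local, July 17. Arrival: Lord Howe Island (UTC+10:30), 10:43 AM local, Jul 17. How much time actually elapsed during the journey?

Departure in UTC: 4:23 AM − 12:00 = 4:23 PM on Jul 16.
Arrival in UTC: 10:43 AM − 10:30 = 12:13 AM on Jul 17.
Elapsed = 12:13 AM − 4:23 PM (+1 day) = 7 hours 50 minutes.

7 hours 50 minutes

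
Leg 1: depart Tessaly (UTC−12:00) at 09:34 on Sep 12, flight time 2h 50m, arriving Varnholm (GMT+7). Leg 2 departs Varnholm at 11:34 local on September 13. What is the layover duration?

4 hours 10 minutes

Convert departure to UTC: 09:34 + 12:00 = 21:34 UTC on Sep 12.
Add 2 hours and 50 minutes flight time → 00:24 UTC (Sep 13).
Varnholm is UTC+7:00, so local arrival = 00:24 + 7:00 = 07:24 on Sep 13.
Layover = 11:34 − 07:24 = 4 hours 10 minutes.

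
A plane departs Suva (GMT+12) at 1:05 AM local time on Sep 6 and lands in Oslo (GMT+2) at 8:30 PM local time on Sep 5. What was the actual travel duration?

5 hours 25 minutes

Departure in UTC: 1:05 AM − 12:00 = 1:05 PM on Sep 5.
Arrival in UTC: 8:30 PM − 2:00 = 6:30 PM on Sep 5.
Elapsed = 6:30 PM − 1:05 PM = 5 hours 25 minutes.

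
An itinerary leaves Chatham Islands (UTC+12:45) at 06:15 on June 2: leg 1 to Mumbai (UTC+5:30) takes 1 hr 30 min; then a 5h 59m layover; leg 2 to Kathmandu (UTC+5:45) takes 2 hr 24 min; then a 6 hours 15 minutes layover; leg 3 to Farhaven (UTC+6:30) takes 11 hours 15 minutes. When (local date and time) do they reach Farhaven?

Convert departure to UTC: 06:15 − 12:45 = 17:30 UTC on Jun 1.
Add 1 hour and 30 minutes leg 1 → 19:00 UTC.
Add 5 hours and 59 minutes layover in Mumbai → 00:59 UTC (Jun 2).
Add 2 hours and 24 minutes leg 2 → 03:23 UTC.
Add 6 hours and 15 minutes layover in Kathmandu → 09:38 UTC.
Add 11 hours 15 minutes leg 3 → 20:53 UTC.
Farhaven is UTC+6:30, so local arrival = 20:53 + 6:30 = 03:23 on Jun 3.

03:23 on Jun 3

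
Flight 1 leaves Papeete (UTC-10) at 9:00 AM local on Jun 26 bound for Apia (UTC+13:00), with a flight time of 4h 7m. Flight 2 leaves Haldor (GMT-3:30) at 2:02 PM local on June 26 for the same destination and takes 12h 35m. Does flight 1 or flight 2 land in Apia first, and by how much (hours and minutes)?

Flight 1 in UTC: 9:00 AM + 10:00 = 7:00 PM on Jun 26.
+4 hours 7 minutes → arrive 11:07 PM UTC on Jun 26.
Flight 2 in UTC: 2:02 PM + 3:30 = 5:32 PM on Jun 26.
+12 hours and 35 minutes → arrive 6:07 AM UTC on Jun 27.
Flight 1 lands earlier by 7 hours.

the first, by 7 hours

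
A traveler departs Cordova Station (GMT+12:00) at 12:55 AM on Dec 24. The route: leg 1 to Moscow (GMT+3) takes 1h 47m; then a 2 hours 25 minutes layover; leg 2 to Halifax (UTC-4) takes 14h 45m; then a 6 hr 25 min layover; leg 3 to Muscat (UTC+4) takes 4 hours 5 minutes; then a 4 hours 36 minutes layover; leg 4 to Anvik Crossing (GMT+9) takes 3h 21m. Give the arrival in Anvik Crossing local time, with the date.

11:19 AM on December 25

Convert departure to UTC: 12:55 AM − 12:00 = 12:55 PM UTC on Dec 23.
Add 1 hour and 47 minutes leg 1 → 2:42 PM UTC.
Add 2 hours 25 minutes layover in Moscow → 5:07 PM UTC.
Add 14 hours 45 minutes leg 2 → 7:52 AM UTC (Dec 24).
Add 6 hours 25 minutes layover in Halifax → 2:17 PM UTC.
Add 4 hours 5 minutes leg 3 → 6:22 PM UTC.
Add 4 hours 36 minutes layover in Muscat → 10:58 PM UTC.
Add 3 hours and 21 minutes leg 4 → 2:19 AM UTC (Dec 25).
Anvik Crossing is UTC+9:00, so local arrival = 2:19 AM + 9:00 = 11:19 AM on Dec 25.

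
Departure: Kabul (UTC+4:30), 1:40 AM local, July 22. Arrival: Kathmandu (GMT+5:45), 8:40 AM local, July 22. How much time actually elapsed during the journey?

Kathmandu is 1:15 ahead of Kabul.
Clock-face elapsed time (ignoring zones) is 7 hours.
Actual elapsed = 7 hours − 1:15 = 5 hours 45 minutes.

5 hours 45 minutes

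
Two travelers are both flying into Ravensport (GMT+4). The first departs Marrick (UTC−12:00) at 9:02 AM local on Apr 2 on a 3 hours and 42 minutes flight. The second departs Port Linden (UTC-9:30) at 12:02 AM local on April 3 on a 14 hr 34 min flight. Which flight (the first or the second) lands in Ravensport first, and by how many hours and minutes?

the first, by 23 hours 22 minutes

Flight 1 in UTC: 9:02 AM + 12:00 = 9:02 PM on Apr 2.
+3 hours and 42 minutes → arrive 12:44 AM UTC on Apr 3.
Flight 2 in UTC: 12:02 AM + 9:30 = 9:32 AM on Apr 3.
+14 hours 34 minutes → arrive 12:06 AM UTC on Apr 4.
Flight 1 lands earlier by 23 hours 22 minutes.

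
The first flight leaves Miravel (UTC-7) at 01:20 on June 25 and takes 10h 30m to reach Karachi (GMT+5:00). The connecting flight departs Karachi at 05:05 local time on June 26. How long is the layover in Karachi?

Convert departure to UTC: 01:20 + 7:00 = 08:20 UTC on Jun 25.
Add 10 hours 30 minutes flight time → 18:50 UTC.
Karachi is UTC+5:00, so local arrival = 18:50 + 5:00 = 23:50 on Jun 25.
Layover = 05:05 − 23:50 (+1 day) = 5 hours 15 minutes.

5 hours 15 minutes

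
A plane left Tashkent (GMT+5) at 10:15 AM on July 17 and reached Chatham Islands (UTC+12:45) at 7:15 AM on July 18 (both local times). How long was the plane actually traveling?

Departure in UTC: 10:15 AM − 5:00 = 5:15 AM on Jul 17.
Arrival in UTC: 7:15 AM − 12:45 = 6:30 PM on Jul 17.
Elapsed = 6:30 PM − 5:15 AM = 13 hours 15 minutes.

13 hours 15 minutes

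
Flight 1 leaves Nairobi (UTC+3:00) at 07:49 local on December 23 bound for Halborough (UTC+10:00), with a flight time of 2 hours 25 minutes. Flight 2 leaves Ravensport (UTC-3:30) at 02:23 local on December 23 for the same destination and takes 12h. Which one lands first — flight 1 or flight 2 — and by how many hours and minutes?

Flight 1 in UTC: 07:49 − 3:00 = 04:49 on Dec 23.
+2 hours and 25 minutes → arrive 07:14 UTC on Dec 23.
Flight 2 in UTC: 02:23 + 3:30 = 05:53 on Dec 23.
+12 hours → arrive 17:53 UTC on Dec 23.
Flight 1 lands earlier by 10 hours 39 minutes.

the first, by 10 hours 39 minutes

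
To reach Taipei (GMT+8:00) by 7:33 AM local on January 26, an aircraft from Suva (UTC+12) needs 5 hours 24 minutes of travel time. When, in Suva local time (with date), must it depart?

6:09 AM on January 26

Target arrival in UTC: 7:33 AM − 8:00 = 11:33 PM on Jan 25.
Subtract 5 hours 24 minutes → departure 6:09 PM UTC on Jan 25.
Suva is UTC+12:00: 6:09 PM + 12:00 = 6:09 AM on Jan 26.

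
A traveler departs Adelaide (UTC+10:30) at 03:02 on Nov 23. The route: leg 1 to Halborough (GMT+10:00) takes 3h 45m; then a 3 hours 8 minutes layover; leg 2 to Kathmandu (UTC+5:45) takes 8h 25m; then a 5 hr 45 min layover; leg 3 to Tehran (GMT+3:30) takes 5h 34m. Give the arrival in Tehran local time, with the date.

22:39 on November 23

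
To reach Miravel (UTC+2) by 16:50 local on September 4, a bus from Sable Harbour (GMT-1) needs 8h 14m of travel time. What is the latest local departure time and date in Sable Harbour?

Target arrival in UTC: 16:50 − 2:00 = 14:50 on Sep 4.
Subtract 8 hours 14 minutes → departure 06:36 UTC on Sep 4.
Sable Harbour is UTC−1:00: 06:36 − 1:00 = 05:36 on Sep 4.

05:36 on Sep 4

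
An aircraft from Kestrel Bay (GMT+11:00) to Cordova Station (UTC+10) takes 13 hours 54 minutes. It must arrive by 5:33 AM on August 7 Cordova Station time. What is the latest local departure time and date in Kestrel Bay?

Target arrival in UTC: 5:33 AM − 10:00 = 7:33 PM on Aug 6.
Subtract 13 hours and 54 minutes → departure 5:39 AM UTC on Aug 6.
Kestrel Bay is UTC+11:00: 5:39 AM + 11:00 = 4:39 PM on Aug 6.

4:39 PM on Aug 6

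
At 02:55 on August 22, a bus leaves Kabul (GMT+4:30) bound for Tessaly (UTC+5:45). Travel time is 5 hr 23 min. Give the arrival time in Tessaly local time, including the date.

09:33 on August 22

Convert departure to UTC: 02:55 − 4:30 = 22:25 UTC on Aug 21.
Add 5 hours 23 minutes travel time → 03:48 UTC (Aug 22).
Tessaly is UTC+5:45, so local arrival = 03:48 + 5:45 = 09:33 on Aug 22.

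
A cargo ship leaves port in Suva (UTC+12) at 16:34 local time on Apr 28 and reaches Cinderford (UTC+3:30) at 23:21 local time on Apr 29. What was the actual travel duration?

Departure in UTC: 16:34 − 12:00 = 04:34 on Apr 28.
Arrival in UTC: 23:21 − 3:30 = 19:51 on Apr 29.
Elapsed = 19:51 − 04:34 (+1 day) = 39 hours 17 minutes.

39 hours 17 minutes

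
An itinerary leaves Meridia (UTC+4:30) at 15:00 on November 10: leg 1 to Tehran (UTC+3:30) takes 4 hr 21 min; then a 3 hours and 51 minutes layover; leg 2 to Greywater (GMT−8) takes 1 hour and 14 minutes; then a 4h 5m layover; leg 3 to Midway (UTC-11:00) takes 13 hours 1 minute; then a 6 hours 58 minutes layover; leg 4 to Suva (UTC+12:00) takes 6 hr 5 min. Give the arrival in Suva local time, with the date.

14:05 on November 12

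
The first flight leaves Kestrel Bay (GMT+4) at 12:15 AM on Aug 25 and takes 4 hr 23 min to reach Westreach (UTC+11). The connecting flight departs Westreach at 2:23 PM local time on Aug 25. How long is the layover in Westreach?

Convert departure to UTC: 12:15 AM − 4:00 = 8:15 PM UTC on Aug 24.
Add 4 hours and 23 minutes flight time → 12:38 AM UTC (Aug 25).
Westreach is UTC+11:00, so local arrival = 12:38 AM + 11:00 = 11:38 AM on Aug 25.
Layover = 2:23 PM − 11:38 AM = 2 hours 45 minutes.

2 hours 45 minutes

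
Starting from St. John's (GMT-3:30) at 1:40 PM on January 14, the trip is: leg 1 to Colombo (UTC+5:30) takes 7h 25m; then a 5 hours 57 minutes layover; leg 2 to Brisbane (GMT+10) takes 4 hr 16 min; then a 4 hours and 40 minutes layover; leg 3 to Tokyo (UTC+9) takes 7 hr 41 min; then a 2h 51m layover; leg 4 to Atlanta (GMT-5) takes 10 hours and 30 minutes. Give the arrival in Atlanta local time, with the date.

Convert departure to UTC: 1:40 PM + 3:30 = 5:10 PM UTC on Jan 14.
Add 7 hours and 25 minutes leg 1 → 12:35 AM UTC (Jan 15).
Add 5 hours 57 minutes layover in Colombo → 6:32 AM UTC.
Add 4 hours and 16 minutes leg 2 → 10:48 AM UTC.
Add 4 hours 40 minutes layover in Brisbane → 3:28 PM UTC.
Add 7 hours 41 minutes leg 3 → 11:09 PM UTC.
Add 2 hours and 51 minutes layover in Tokyo → 2:00 AM UTC (Jan 16).
Add 10 hours and 30 minutes leg 4 → 12:30 PM UTC.
Atlanta is UTC−5:00, so local arrival = 12:30 PM − 5:00 = 7:30 AM on Jan 16.

7:30 AM on January 16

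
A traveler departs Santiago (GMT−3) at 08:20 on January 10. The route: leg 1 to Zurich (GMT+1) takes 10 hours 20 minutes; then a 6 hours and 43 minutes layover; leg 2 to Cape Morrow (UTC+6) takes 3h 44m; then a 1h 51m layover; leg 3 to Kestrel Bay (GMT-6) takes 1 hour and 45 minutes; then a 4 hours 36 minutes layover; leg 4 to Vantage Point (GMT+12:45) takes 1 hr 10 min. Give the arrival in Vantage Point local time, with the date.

06:14 on Jan 12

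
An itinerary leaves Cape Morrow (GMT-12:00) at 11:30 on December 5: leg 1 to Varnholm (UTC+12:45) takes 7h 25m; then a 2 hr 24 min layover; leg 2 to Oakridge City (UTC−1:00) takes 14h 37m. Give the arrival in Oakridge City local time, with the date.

Convert departure to UTC: 11:30 + 12:00 = 23:30 UTC on Dec 5.
Add 7 hours and 25 minutes leg 1 → 06:55 UTC (Dec 6).
Add 2 hours 24 minutes layover in Varnholm → 09:19 UTC.
Add 14 hours 37 minutes leg 2 → 23:56 UTC.
Oakridge City is UTC−1:00, so local arrival = 23:56 − 1:00 = 22:56 on Dec 6.

22:56 on Dec 6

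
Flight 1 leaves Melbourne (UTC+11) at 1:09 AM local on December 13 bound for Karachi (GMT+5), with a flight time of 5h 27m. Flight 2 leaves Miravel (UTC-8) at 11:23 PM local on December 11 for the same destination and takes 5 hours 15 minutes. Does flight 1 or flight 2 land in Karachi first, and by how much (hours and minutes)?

the second, by 6 hours 58 minutes

Flight 1 in UTC: 1:09 AM − 11:00 = 2:09 PM on Dec 12.
+5 hours and 27 minutes → arrive 7:36 PM UTC on Dec 12.
Flight 2 in UTC: 11:23 PM + 8:00 = 7:23 AM on Dec 12.
+5 hours and 15 minutes → arrive 12:38 PM UTC on Dec 12.
Flight 2 lands earlier by 6 hours 58 minutes.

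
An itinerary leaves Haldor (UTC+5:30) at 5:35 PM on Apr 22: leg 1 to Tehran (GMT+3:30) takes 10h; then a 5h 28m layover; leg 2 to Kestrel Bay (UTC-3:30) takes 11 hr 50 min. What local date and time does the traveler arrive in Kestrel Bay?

Convert departure to UTC: 5:35 PM − 5:30 = 12:05 PM UTC on Apr 22.
Add 10 hours leg 1 → 10:05 PM UTC.
Add 5 hours 28 minutes layover in Tehran → 3:33 AM UTC (Apr 23).
Add 11 hours and 50 minutes leg 2 → 3:23 PM UTC.
Kestrel Bay is UTC−3:30, so local arrival = 3:23 PM − 3:30 = 11:53 AM on Apr 23.

11:53 AM on Apr 23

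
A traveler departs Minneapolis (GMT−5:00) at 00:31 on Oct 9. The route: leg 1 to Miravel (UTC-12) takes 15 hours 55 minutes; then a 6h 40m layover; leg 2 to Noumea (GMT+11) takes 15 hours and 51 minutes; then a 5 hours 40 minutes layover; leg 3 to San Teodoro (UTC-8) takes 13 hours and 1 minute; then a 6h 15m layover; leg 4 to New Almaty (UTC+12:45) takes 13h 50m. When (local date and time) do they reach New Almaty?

23:28 on October 12

Convert departure to UTC: 00:31 + 5:00 = 05:31 UTC on Oct 9.
Add 15 hours 55 minutes leg 1 → 21:26 UTC.
Add 6 hours and 40 minutes layover in Miravel → 04:06 UTC (Oct 10).
Add 15 hours 51 minutes leg 2 → 19:57 UTC.
Add 5 hours 40 minutes layover in Noumea → 01:37 UTC (Oct 11).
Add 13 hours 1 minute leg 3 → 14:38 UTC.
Add 6 hours 15 minutes layover in San Teodoro → 20:53 UTC.
Add 13 hours and 50 minutes leg 4 → 10:43 UTC (Oct 12).
New Almaty is UTC+12:45, so local arrival = 10:43 + 12:45 = 23:28 on Oct 12.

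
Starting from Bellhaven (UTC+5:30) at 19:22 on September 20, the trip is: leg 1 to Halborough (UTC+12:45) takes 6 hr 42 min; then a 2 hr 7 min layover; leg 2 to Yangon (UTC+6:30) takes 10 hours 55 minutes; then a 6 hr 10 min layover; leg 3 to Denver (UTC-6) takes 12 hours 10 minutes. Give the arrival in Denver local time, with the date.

21:56 on September 21

Convert departure to UTC: 19:22 − 5:30 = 13:52 UTC on Sep 20.
Add 6 hours and 42 minutes leg 1 → 20:34 UTC.
Add 2 hours 7 minutes layover in Halborough → 22:41 UTC.
Add 10 hours 55 minutes leg 2 → 09:36 UTC (Sep 21).
Add 6 hours and 10 minutes layover in Yangon → 15:46 UTC.
Add 12 hours and 10 minutes leg 3 → 03:56 UTC (Sep 22).
Denver is UTC−6:00, so local arrival = 03:56 − 6:00 = 21:56 on Sep 21.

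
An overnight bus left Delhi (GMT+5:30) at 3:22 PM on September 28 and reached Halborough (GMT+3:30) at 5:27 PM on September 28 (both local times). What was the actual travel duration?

4 hours 5 minutes

Departure in UTC: 3:22 PM − 5:30 = 9:52 AM on Sep 28.
Arrival in UTC: 5:27 PM − 3:30 = 1:57 PM on Sep 28.
Elapsed = 1:57 PM − 9:52 AM = 4 hours 5 minutes.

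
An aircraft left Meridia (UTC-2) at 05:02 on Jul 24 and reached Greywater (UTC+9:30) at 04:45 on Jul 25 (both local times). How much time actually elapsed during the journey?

12 hours 13 minutes

Departure in UTC: 05:02 + 2:00 = 07:02 on Jul 24.
Arrival in UTC: 04:45 − 9:30 = 19:15 on Jul 24.
Elapsed = 19:15 − 07:02 = 12 hours 13 minutes.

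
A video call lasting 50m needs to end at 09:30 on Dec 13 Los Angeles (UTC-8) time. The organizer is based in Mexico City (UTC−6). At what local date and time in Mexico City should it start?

10:40 on December 13

Target end time in UTC: 09:30 + 8:00 = 17:30 on Dec 13.
Subtract 50 minutes → start 16:40 UTC on Dec 13.
Mexico City is UTC−6:00: 16:40 − 6:00 = 10:40 on Dec 13.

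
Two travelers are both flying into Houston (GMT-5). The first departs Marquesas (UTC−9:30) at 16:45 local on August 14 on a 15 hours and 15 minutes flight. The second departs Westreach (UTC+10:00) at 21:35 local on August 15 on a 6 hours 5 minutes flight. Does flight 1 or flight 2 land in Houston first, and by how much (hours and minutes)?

the first, by 10 minutes

Flight 1 in UTC: 16:45 + 9:30 = 02:15 on Aug 15.
+15 hours and 15 minutes → arrive 17:30 UTC on Aug 15.
Flight 2 in UTC: 21:35 − 10:00 = 11:35 on Aug 15.
+6 hours and 5 minutes → arrive 17:40 UTC on Aug 15.
Flight 1 lands earlier by 10 minutes.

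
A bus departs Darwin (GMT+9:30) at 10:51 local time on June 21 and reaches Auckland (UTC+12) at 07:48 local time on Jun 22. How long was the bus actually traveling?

18 hours 27 minutes

Departure in UTC: 10:51 − 9:30 = 01:21 on Jun 21.
Arrival in UTC: 07:48 − 12:00 = 19:48 on Jun 21.
Elapsed = 19:48 − 01:21 = 18 hours 27 minutes.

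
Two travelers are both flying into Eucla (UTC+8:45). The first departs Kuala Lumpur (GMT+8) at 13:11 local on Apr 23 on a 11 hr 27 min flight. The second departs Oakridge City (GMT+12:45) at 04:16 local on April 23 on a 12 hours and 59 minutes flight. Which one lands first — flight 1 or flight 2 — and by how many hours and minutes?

the second, by 12 hours 8 minutes

Flight 1 in UTC: 13:11 − 8:00 = 05:11 on Apr 23.
+11 hours 27 minutes → arrive 16:38 UTC on Apr 23.
Flight 2 in UTC: 04:16 − 12:45 = 15:31 on Apr 22.
+12 hours and 59 minutes → arrive 04:30 UTC on Apr 23.
Flight 2 lands earlier by 12 hours 8 minutes.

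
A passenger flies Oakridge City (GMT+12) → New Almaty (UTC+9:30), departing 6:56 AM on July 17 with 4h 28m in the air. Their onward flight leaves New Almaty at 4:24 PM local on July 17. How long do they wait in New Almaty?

7 hours 30 minutes

Convert departure to UTC: 6:56 AM − 12:00 = 6:56 PM UTC on Jul 16.
Add 4 hours and 28 minutes flight time → 11:24 PM UTC.
New Almaty is UTC+9:30, so local arrival = 11:24 PM + 9:30 = 8:54 AM on Jul 17.
Layover = 4:24 PM − 8:54 AM = 7 hours 30 minutes.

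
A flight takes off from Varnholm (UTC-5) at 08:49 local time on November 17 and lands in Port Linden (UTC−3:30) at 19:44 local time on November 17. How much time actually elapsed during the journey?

Departure in UTC: 08:49 + 5:00 = 13:49 on Nov 17.
Arrival in UTC: 19:44 + 3:30 = 23:14 on Nov 17.
Elapsed = 23:14 − 13:49 = 9 hours 25 minutes.

9 hours 25 minutes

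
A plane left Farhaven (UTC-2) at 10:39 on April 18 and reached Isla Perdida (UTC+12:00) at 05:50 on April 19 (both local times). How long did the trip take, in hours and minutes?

5 hours 11 minutes

Departure in UTC: 10:39 + 2:00 = 12:39 on Apr 18.
Arrival in UTC: 05:50 − 12:00 = 17:50 on Apr 18.
Elapsed = 17:50 − 12:39 = 5 hours 11 minutes.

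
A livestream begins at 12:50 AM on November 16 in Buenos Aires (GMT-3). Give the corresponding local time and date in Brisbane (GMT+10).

1:50 PM on November 16

Brisbane is 13:00 ahead of Buenos Aires.
Shift by the zone difference: 12:50 AM + 13:00 = 1:50 PM on Nov 16 in Brisbane.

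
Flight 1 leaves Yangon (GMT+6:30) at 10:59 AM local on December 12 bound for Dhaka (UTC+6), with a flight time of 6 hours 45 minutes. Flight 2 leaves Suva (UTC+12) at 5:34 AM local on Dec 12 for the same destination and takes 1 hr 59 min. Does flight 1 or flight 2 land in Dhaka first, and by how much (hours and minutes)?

the second, by 15 hours 41 minutes

Flight 1 in UTC: 10:59 AM − 6:30 = 4:29 AM on Dec 12.
+6 hours and 45 minutes → arrive 11:14 AM UTC on Dec 12.
Flight 2 in UTC: 5:34 AM − 12:00 = 5:34 PM on Dec 11.
+1 hour and 59 minutes → arrive 7:33 PM UTC on Dec 11.
Flight 2 lands earlier by 15 hours 41 minutes.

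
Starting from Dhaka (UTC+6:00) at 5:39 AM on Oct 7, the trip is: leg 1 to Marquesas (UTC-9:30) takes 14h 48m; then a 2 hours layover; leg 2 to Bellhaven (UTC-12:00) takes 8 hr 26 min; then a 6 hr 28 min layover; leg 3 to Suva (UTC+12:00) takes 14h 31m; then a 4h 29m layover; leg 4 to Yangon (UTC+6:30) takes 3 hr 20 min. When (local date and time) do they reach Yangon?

Convert departure to UTC: 5:39 AM − 6:00 = 11:39 PM UTC on Oct 6.
Add 14 hours and 48 minutes leg 1 → 2:27 PM UTC (Oct 7).
Add 2 hours layover in Marquesas → 4:27 PM UTC.
Add 8 hours and 26 minutes leg 2 → 12:53 AM UTC (Oct 8).
Add 6 hours and 28 minutes layover in Bellhaven → 7:21 AM UTC.
Add 14 hours and 31 minutes leg 3 → 9:52 PM UTC.
Add 4 hours and 29 minutes layover in Suva → 2:21 AM UTC (Oct 9).
Add 3 hours and 20 minutes leg 4 → 5:41 AM UTC.
Yangon is UTC+6:30, so local arrival = 5:41 AM + 6:30 = 12:11 PM on Oct 9.

12:11 PM on October 9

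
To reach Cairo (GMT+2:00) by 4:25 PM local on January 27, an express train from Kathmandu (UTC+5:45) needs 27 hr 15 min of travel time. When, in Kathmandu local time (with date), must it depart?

4:55 PM on January 26

Target arrival in UTC: 4:25 PM − 2:00 = 2:25 PM on Jan 27.
Subtract 27 hours and 15 minutes → departure 11:10 AM UTC on Jan 26.
Kathmandu is UTC+5:45: 11:10 AM + 5:45 = 4:55 PM on Jan 26.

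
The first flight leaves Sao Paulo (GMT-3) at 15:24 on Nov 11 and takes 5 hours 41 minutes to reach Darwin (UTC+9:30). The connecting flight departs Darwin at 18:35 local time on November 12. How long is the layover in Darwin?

9 hours

Convert departure to UTC: 15:24 + 3:00 = 18:24 UTC on Nov 11.
Add 5 hours and 41 minutes flight time → 00:05 UTC (Nov 12).
Darwin is UTC+9:30, so local arrival = 00:05 + 9:30 = 09:35 on Nov 12.
Layover = 18:35 − 09:35 = 9 hours.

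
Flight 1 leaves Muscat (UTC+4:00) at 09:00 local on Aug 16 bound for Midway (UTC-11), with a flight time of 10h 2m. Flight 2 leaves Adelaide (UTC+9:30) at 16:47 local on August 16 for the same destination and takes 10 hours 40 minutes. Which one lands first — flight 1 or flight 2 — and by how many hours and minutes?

Flight 1 in UTC: 09:00 − 4:00 = 05:00 on Aug 16.
+10 hours and 2 minutes → arrive 15:02 UTC on Aug 16.
Flight 2 in UTC: 16:47 − 9:30 = 07:17 on Aug 16.
+10 hours 40 minutes → arrive 17:57 UTC on Aug 16.
Flight 1 lands earlier by 2 hours 55 minutes.

the first, by 2 hours 55 minutes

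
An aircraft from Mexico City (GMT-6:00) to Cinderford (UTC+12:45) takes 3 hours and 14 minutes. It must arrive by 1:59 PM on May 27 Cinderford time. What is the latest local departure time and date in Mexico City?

Target arrival in UTC: 1:59 PM − 12:45 = 1:14 AM on May 27.
Subtract 3 hours and 14 minutes → departure 10:00 PM UTC on May 26.
Mexico City is UTC−6:00: 10:00 PM − 6:00 = 4:00 PM on May 26.

4:00 PM on May 26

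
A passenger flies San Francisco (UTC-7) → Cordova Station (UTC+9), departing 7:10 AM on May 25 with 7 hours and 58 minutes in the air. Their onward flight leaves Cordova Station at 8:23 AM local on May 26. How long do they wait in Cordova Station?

Convert departure to UTC: 7:10 AM + 7:00 = 2:10 PM UTC on May 25.
Add 7 hours and 58 minutes flight time → 10:08 PM UTC.
Cordova Station is UTC+9:00, so local arrival = 10:08 PM + 9:00 = 7:08 AM on May 26.
Layover = 8:23 AM − 7:08 AM = 1 hour 15 minutes.

1 hour 15 minutes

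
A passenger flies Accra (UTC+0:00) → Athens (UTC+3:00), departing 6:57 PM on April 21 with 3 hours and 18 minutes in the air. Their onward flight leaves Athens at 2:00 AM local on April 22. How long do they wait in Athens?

45 minutes

Accra is at UTC+0, so departure is already 6:57 PM UTC on Apr 21.
Add 3 hours 18 minutes flight time → 10:15 PM UTC.
Athens is UTC+3:00, so local arrival = 10:15 PM + 3:00 = 1:15 AM on Apr 22.
Layover = 2:00 AM − 1:15 AM = 45 minutes.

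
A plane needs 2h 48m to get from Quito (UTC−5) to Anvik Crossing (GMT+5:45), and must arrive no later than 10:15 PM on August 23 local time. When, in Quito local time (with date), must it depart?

Target arrival in UTC: 10:15 PM − 5:45 = 4:30 PM on Aug 23.
Subtract 2 hours and 48 minutes → departure 1:42 PM UTC on Aug 23.
Quito is UTC−5:00: 1:42 PM − 5:00 = 8:42 AM on Aug 23.

8:42 AM on August 23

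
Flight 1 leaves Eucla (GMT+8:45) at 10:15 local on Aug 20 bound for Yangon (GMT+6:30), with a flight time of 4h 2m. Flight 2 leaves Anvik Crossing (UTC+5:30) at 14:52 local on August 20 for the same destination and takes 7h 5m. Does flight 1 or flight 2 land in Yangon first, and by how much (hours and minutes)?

the first, by 10 hours 55 minutes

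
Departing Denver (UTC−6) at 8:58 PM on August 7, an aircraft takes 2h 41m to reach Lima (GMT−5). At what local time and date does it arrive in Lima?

Lima is 1:00 ahead of Denver.
After 2 hours and 41 minutes it is 11:39 PM in Denver.
Shift by the zone difference: 11:39 PM + 1:00 = 12:39 AM on Aug 8 in Lima.

12:39 AM on Aug 8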